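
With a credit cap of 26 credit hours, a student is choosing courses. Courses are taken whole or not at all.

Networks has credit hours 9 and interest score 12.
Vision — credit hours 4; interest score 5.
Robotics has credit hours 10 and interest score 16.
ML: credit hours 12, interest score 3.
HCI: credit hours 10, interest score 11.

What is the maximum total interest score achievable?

33

Vision + Robotics + HCI: credit hours 4 + 10 + 10 = 24 ≤ 26, interest score 5 + 16 + 11 = 32.
Networks + Vision + Robotics: credit hours 9 + 4 + 10 = 23 ≤ 26, interest score 12 + 5 + 16 = 33.
Networks + Robotics: credit hours 9 + 10 = 19 ≤ 26, interest score 12 + 16 = 28.
Best is Networks, Vision, and Robotics with total interest score 33.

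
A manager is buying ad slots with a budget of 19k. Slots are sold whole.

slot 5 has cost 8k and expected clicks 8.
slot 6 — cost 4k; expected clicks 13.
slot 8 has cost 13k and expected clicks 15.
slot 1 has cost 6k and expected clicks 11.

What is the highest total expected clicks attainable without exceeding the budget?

32

Allowing fractional choices, the relaxed optimum would be about 34.4, but ad slots are indivisible.
slot 5 + slot 6 + slot 1: cost 8 + 4 + 6 = 18 ≤ 19, expected clicks 8 + 13 + 11 = 32.
slot 8 + slot 1: cost 13 + 6 = 19 ≤ 19, expected clicks 15 + 11 = 26.
slot 6 + slot 8: cost 4 + 13 = 17 ≤ 19, expected clicks 13 + 15 = 28.
Best is slot 5, slot 6, and slot 1 with total expected clicks 32.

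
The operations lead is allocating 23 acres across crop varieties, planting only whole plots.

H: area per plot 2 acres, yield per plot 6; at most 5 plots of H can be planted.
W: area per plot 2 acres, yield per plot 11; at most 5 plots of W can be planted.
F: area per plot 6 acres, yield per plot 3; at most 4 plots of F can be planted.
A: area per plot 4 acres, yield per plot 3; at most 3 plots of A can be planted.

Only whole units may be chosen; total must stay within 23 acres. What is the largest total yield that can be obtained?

85

5×H and 5×W: area 20 ≤ 23, yield 5·6 + 5·11 = 85.
4×H, 5×W, and 1×A: area 22 ≤ 23, yield 4·6 + 5·11 + 1·3 = 82.
Best is 85.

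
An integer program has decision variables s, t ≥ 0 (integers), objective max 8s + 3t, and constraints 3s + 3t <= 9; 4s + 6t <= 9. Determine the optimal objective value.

(s,t)=(2,0): 3·2+3·0=6≤9, 4·2+6·0=8≤9, objective 16.
(s,t)=(1,0): 3·1+3·0=3≤9, 4·1+6·0=4≤9, objective 8.
Maximum is 16 at (s,t)=(2,0).

16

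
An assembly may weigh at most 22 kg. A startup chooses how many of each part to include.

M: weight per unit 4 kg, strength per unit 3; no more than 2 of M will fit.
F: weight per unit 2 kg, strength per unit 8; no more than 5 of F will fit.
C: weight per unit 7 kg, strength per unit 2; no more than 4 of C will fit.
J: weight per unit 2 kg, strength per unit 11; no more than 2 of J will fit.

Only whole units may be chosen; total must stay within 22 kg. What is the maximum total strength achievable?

68

This is a bounded integer knapsack.
J has the best ratio (11/2); taking only J gives at most 2×11 = 22 (stopped by the supply cap of 2).
Mixing does better — 2×M, 5×F, and 2×J: weight 22 ≤ 22, strength 2·3 + 5·8 + 2·11 = 68.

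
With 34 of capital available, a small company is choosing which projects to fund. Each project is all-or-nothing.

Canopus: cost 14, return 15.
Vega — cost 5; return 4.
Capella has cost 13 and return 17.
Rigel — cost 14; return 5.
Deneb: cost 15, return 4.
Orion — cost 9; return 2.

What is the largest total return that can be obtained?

This is a 0-1 knapsack instance.
Allowing fractional choices, the relaxed optimum would be about 36.7, but projects are indivisible.
Vega + Capella + Rigel: cost 5 + 13 + 14 = 32 ≤ 34, return 4 + 17 + 5 = 26.
Canopus + Capella: cost 14 + 13 = 27 ≤ 34, return 15 + 17 = 32.
Canopus + Vega + Capella: cost 14 + 5 + 13 = 32 ≤ 34, return 15 + 4 + 17 = 36.
Best is Canopus, Vega, and Capella with total return 36.

36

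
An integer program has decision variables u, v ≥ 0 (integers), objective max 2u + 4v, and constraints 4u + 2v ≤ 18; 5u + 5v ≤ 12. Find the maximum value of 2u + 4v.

8

Relaxing integrality, the LP optimum is 9.60 at (u,v) = (0, 2.4), which is not an integer point.
(u,v)=(0,2): 4·0+2·2=4≤18, 5·0+5·2=10≤12, objective 8.
(u,v)=(1,1): 4·1+2·1=6≤18, 5·1+5·1=10≤12, objective 6.
(u,v)=(0,1): 4·0+2·1=2≤18, 5·0+5·1=5≤12, objective 4.
The best lattice point is (0,2), giving 8.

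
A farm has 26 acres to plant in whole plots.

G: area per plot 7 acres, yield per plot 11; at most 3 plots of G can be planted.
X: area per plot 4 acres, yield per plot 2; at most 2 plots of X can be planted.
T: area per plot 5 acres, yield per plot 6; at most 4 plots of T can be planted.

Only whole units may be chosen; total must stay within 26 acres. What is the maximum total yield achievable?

39

This is a bounded integer knapsack.
G has the best ratio (11/7); taking only G gives at most 3×11 = 33 (stopped by the area limit).
Mixing does better — 3×G and 1×T: area 26 ≤ 26, yield 3·11 + 1·6 = 39.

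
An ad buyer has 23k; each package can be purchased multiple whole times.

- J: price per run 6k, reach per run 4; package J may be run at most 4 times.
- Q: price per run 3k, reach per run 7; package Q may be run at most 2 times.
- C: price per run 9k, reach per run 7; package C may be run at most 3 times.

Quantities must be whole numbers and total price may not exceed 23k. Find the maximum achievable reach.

25

Take 1×J, 2×Q, and 1×C: price 21 ≤ 23, reach 1·4 + 2·7 + 1·7 = 25.
Q has the best ratio (7/3) and is taken to its limit of 2; remaining capacity is filled optimally with the others.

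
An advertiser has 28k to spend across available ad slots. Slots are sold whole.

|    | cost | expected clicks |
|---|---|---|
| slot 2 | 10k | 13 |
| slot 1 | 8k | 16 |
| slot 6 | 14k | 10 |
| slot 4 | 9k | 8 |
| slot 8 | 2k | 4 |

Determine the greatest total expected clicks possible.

37

Take slot 2, slot 1, and slot 4: cost 10 + 8 + 9 = 27 ≤ 28, expected clicks 13 + 16 + 8 = 37.
No other feasible combination does better.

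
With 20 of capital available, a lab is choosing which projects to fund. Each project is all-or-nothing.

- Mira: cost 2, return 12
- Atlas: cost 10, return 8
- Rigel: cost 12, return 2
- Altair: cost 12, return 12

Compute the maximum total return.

Allowing fractional choices, the relaxed optimum would be about 28.8, but projects are indivisible.
Mira + Atlas: cost 2 + 10 = 12 ≤ 20, return 12 + 8 = 20.
Mira + Altair: cost 2 + 12 = 14 ≤ 20, return 12 + 12 = 24.
Best is Mira and Altair with total return 24.

24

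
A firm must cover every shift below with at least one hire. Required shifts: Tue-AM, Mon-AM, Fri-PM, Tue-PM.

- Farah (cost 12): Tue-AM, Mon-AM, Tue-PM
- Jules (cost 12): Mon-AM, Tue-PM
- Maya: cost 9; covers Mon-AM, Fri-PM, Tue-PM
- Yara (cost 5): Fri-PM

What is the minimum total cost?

17

Choose Farah and Yara: together they cover Tue-AM, Mon-AM, Fri-PM, Tue-PM — every shift.
Total cost: 12 + 5 = 17.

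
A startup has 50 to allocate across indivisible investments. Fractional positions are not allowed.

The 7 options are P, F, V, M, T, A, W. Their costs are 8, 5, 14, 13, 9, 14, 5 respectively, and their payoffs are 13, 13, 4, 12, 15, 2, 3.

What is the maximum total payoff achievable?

57

Allowing fractional choices, the relaxed optimum would be about 58.9, but investments are indivisible.
P + F + M + T + W: cost 8 + 5 + 13 + 9 + 5 = 40 ≤ 50, payoff 13 + 13 + 12 + 15 + 3 = 56.
P + F + V + M + T: cost 8 + 5 + 14 + 13 + 9 = 49 ≤ 50, payoff 13 + 13 + 4 + 12 + 15 = 57.
Best is P, F, V, M, and T with total payoff 57.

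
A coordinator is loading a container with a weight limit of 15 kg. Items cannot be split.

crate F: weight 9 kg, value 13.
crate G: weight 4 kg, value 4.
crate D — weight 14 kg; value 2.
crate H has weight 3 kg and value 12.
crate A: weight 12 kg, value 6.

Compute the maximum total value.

crate H + crate A: weight 3 + 12 = 15 ≤ 15, value 12 + 6 = 18.
crate F + crate G: weight 9 + 4 = 13 ≤ 15, value 13 + 4 = 17.
crate F + crate H: weight 9 + 3 = 12 ≤ 15, value 13 + 12 = 25.
Best is crate F and crate H with total value 25.

25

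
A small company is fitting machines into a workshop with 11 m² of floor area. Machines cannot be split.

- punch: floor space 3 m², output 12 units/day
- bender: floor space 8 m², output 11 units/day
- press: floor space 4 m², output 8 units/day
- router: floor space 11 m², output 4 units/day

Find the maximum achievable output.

Allowing fractional choices, the relaxed optimum would be about 25.5, but machines are indivisible.
punch + press: floor space 3 + 4 = 7 ≤ 11, output 12 + 8 = 20.
punch + bender: floor space 3 + 8 = 11 ≤ 11, output 12 + 11 = 23.
punch: floor space 3 ≤ 11, output 12.
Best is punch and bender with total output 23.

23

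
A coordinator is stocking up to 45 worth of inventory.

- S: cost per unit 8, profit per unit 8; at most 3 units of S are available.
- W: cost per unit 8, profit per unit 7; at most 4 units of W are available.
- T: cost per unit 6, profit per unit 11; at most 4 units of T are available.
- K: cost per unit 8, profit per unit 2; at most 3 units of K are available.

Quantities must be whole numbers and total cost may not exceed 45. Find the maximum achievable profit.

1×S, 1×W, and 4×T: cost 40 ≤ 45, profit 1·8 + 1·7 + 4·11 = 59.
2×S and 4×T: cost 40 ≤ 45, profit 2·8 + 4·11 = 60.
Best is 60.

60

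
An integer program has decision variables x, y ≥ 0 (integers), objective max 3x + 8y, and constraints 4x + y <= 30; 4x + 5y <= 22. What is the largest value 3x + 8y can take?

Relaxing integrality, the LP optimum is 35.20 at (x,y) = (0, 4.4), which is not an integer point.
(x,y)=(0,4): 4·0+1·4=4≤30, 4·0+5·4=20≤22, objective 32.
(x,y)=(1,3): 4·1+1·3=7≤30, 4·1+5·3=19≤22, objective 27.
(x,y)=(0,3): 4·0+1·3=3≤30, 4·0+5·3=15≤22, objective 24.
The best lattice point is (0,4), giving 32.

32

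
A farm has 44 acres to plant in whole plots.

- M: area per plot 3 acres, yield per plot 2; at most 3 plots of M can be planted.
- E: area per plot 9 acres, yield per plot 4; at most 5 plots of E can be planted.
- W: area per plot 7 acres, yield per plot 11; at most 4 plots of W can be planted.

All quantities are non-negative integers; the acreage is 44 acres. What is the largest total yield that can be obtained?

52

Take 2×M, 1×E, and 4×W: area 43 ≤ 44, yield 2·2 + 1·4 + 4·11 = 52.
W has the best ratio (11/7) and is taken to its limit of 4; remaining capacity is filled optimally with the others.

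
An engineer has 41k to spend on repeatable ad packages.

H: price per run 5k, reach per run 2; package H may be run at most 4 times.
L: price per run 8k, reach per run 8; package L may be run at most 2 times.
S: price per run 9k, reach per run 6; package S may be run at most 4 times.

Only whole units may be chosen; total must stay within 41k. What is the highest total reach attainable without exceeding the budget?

2×L and 2×S: price 34 ≤ 41, reach 2·8 + 2·6 = 28.
1×H, 2×L, and 2×S: price 39 ≤ 41, reach 1·2 + 2·8 + 2·6 = 30.
Best is 30.

30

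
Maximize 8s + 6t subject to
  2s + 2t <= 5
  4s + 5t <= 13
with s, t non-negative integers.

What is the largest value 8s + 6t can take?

(s,t)=(2,0): 2·2+2·0=4≤5, 4·2+5·0=8≤13, objective 16.
(s,t)=(1,1): 2·1+2·1=4≤5, 4·1+5·1=9≤13, objective 14.
The best lattice point is (2,0), giving 16.

16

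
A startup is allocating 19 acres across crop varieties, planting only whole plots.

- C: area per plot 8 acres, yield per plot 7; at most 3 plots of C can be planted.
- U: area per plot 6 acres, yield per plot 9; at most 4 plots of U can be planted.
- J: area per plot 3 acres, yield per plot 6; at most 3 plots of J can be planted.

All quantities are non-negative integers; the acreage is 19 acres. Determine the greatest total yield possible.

J has the best ratio (6/3); taking only J gives at most 3×6 = 18 (stopped by the supply cap of 3).
Mixing does better — 2×U and 2×J: area 18 ≤ 19, yield 2·9 + 2·6 = 30.

30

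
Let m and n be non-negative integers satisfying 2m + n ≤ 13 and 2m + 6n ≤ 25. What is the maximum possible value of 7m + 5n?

47

Relaxing integrality, the LP optimum is 49.10 at (m,n) = (5.3, 2.4), which is not an integer point.
(m,n)=(6,1): 2·6+1·1=13≤13, 2·6+6·1=18≤25, objective 47.
(m,n)=(5,2): 2·5+1·2=12≤13, 2·5+6·2=22≤25, objective 45.
(m,n)=(6,0): 2·6+1·0=12≤13, 2·6+6·0=12≤25, objective 42.
(m,n)=(5,1): 2·5+1·1=11≤13, 2·5+6·1=16≤25, objective 40.
No feasible integer point exceeds 47.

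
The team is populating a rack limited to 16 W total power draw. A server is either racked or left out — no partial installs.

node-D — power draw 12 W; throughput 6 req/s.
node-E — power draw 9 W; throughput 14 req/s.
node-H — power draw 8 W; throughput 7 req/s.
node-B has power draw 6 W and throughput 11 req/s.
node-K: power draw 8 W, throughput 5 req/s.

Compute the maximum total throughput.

Allowing fractional choices, the relaxed optimum would be about 25.9, but servers are indivisible.
node-H + node-B: power draw 8 + 6 = 14 ≤ 16, throughput 7 + 11 = 18.
node-E + node-B: power draw 9 + 6 = 15 ≤ 16, throughput 14 + 11 = 25.
Best is node-E and node-B with total throughput 25.

25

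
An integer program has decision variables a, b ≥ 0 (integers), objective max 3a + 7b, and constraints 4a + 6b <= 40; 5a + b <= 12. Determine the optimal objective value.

(a,b)=(1,6): 4·1+6·6=40≤40, 5·1+1·6=11≤12, objective 45.
(a,b)=(0,6): 4·0+6·6=36≤40, 5·0+1·6=6≤12, objective 42.
(a,b)=(1,5): 4·1+6·5=34≤40, 5·1+1·5=10≤12, objective 38.
(a,b)=(0,5): 4·0+6·5=30≤40, 5·0+1·5=5≤12, objective 35.
No feasible integer point exceeds 45.

45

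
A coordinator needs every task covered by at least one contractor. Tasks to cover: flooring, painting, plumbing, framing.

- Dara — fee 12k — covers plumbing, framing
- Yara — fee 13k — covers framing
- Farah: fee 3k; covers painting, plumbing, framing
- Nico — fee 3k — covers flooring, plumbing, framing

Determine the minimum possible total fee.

6

This is an integer covering problem.
Choose Farah and Nico: together they cover flooring, painting, plumbing, framing — every task.
Total fee: 3 + 3 = 6.
No cover costs less than 6.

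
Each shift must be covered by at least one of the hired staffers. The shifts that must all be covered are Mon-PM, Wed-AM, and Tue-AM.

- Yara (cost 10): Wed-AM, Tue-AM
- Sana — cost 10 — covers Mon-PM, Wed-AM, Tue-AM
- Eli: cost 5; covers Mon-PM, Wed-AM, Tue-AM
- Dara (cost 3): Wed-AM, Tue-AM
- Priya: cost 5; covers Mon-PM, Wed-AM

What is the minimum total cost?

5

Eli alone covers Mon-PM, Wed-AM, Tue-AM — every shift.
Total cost: 5.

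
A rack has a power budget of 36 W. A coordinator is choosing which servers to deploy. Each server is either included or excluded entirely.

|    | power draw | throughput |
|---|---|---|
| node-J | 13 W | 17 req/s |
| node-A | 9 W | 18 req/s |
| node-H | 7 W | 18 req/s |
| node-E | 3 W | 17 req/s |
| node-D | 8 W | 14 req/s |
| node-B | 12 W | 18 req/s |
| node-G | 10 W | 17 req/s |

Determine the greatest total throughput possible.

node-A + node-H + node-E + node-G: power draw 9 + 7 + 3 + 10 = 29 ≤ 36, throughput 18 + 18 + 17 + 17 = 70.
node-A + node-H + node-E + node-B: power draw 9 + 7 + 3 + 12 = 31 ≤ 36, throughput 18 + 18 + 17 + 18 = 71.
node-J + node-A + node-H + node-E: power draw 13 + 9 + 7 + 3 = 32 ≤ 36, throughput 17 + 18 + 18 + 17 = 70.
Best is node-A, node-H, node-E, and node-B with total throughput 71.

71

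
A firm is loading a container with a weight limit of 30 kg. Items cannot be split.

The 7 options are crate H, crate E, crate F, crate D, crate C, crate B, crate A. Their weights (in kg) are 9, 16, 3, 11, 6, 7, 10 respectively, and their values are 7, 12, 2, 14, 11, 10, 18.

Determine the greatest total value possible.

Take crate F, crate D, crate C, and crate A: weight 3 + 11 + 6 + 10 = 30 ≤ 30, value 2 + 14 + 11 + 18 = 45.
No other feasible combination does better.

45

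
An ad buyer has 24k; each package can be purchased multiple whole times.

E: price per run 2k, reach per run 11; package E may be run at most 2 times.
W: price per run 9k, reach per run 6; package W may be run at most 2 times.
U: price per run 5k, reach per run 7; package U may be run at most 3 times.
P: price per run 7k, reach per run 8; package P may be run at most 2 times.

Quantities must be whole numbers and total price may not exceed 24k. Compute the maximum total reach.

45

Take 2×E, 1×U, and 2×P: price 23 ≤ 24, reach 2·11 + 1·7 + 2·8 = 45.
E has the best ratio (11/2) and is taken to its limit of 2; remaining capacity is filled optimally with the others.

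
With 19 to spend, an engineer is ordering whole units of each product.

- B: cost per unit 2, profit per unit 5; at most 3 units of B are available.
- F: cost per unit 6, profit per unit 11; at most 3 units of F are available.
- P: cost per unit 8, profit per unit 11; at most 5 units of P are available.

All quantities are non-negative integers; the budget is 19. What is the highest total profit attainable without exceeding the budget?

37

3×F: cost 18 ≤ 19, profit 3·11 = 33.
3×B and 2×F: cost 18 ≤ 19, profit 3·5 + 2·11 = 37.
Best is 37.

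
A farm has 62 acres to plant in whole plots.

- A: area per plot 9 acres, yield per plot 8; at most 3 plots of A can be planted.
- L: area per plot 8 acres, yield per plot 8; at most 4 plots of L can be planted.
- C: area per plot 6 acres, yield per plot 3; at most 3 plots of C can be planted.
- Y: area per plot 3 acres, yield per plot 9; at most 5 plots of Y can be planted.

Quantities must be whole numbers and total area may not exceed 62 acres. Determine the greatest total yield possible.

Y has the best ratio (9/3); taking only Y gives at most 5×9 = 45 (stopped by the supply cap of 5).
Mixing does better — 1×A, 4×L, 1×C, and 5×Y: area 62 ≤ 62, yield 1·8 + 4·8 + 1·3 + 5·9 = 88.

88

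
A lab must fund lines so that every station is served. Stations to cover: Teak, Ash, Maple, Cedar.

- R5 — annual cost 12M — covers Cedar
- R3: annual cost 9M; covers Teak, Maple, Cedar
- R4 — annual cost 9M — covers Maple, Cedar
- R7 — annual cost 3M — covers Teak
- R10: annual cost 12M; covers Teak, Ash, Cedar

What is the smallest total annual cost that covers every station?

This is a weighted set-cover instance.
Choose R3 and R10: together they cover Teak, Ash, Maple, Cedar — every station.
Total annual cost: 9 + 12 = 21.
No cover costs less than 21.

21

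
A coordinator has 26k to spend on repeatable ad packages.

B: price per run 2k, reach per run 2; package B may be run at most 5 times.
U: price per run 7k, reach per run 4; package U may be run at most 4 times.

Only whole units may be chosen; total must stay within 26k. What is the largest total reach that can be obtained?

18

B has the best ratio (2/2); taking only B gives at most 5×2 = 10 (stopped by the supply cap of 5).
Mixing does better — 5×B and 2×U: price 24 ≤ 26, reach 5·2 + 2·4 = 18.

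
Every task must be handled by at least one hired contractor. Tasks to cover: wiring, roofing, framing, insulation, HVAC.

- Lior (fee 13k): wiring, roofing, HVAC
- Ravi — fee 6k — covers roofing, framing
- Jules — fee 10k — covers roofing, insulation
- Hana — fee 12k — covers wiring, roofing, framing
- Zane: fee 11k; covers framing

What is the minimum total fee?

29

Choose Lior, Ravi, and Jules: together they cover wiring, roofing, framing, insulation, HVAC — every task.
Total fee: 13 + 6 + 10 = 29.
No cover costs less than 29.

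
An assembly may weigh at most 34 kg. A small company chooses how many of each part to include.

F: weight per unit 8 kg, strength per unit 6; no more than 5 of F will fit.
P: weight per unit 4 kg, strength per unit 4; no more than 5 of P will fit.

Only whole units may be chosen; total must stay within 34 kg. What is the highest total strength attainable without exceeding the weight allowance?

P has the best ratio (4/4); taking only P gives at most 5×4 = 20 (stopped by the supply cap of 5).
Mixing does better — 2×F and 4×P: weight 32 ≤ 34, strength 2·6 + 4·4 = 28.

28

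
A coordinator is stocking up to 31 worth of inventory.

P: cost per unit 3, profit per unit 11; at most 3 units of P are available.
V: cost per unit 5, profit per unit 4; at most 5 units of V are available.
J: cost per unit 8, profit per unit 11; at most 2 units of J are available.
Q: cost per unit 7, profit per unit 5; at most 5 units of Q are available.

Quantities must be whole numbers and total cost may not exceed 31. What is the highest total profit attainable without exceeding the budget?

3×P and 2×J: cost 25 ≤ 31, profit 3·11 + 2·11 = 55.
3×P, 1×V, and 2×J: cost 30 ≤ 31, profit 3·11 + 1·4 + 2·11 = 59.
Best is 59.

59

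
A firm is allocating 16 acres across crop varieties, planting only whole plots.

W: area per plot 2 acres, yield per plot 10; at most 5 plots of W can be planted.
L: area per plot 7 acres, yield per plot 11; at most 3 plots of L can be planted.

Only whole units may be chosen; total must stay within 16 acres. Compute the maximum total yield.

51

Take 4×W and 1×L: area 15 ≤ 16, yield 4·10 + 1·11 = 51.
No other integer combination yields more.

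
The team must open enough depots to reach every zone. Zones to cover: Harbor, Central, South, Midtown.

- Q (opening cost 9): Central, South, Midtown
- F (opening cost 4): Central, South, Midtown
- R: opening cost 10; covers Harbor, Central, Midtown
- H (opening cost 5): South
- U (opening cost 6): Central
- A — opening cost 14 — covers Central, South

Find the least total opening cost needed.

Choose F and R: together they cover Harbor, Central, South, Midtown — every zone.
Total opening cost: 4 + 10 = 14.
No cover costs less than 14.

14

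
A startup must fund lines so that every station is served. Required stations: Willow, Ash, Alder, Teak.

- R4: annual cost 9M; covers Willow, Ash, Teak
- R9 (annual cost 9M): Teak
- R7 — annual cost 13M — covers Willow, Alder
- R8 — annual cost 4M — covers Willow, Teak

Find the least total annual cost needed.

Choose R4 and R7: together they cover Willow, Ash, Alder, Teak — every station.
Total annual cost: 9 + 13 = 22.

22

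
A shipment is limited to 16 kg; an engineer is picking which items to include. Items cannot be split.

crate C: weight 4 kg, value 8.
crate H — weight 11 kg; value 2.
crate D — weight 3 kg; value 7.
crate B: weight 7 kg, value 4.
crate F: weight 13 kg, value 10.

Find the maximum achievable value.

19

Allowing fractional choices, the relaxed optimum would be about 21.9, but items are indivisible.
crate D + crate F: weight 3 + 13 = 16 ≤ 16, value 7 + 10 = 17.
crate C + crate D + crate B: weight 4 + 3 + 7 = 14 ≤ 16, value 8 + 7 + 4 = 19.
crate C + crate D: weight 4 + 3 = 7 ≤ 16, value 8 + 7 = 15.
Best is crate C, crate D, and crate B with total value 19.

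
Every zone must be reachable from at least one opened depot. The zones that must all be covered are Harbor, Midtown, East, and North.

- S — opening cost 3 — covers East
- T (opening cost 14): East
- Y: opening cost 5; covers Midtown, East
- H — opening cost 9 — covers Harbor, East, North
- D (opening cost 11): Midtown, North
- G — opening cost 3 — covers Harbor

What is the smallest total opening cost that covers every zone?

14

Choose Y and H: together they cover Harbor, Midtown, East, North — every zone.
Total opening cost: 5 + 9 = 14.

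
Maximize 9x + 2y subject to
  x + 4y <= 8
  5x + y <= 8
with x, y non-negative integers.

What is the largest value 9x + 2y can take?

11

(x,y)=(1,1): 1·1+4·1=5≤8, 5·1+1·1=6≤8, objective 11.
(x,y)=(1,0): 1·1+4·0=1≤8, 5·1+1·0=5≤8, objective 9.
(x,y)=(0,2): 1·0+4·2=8≤8, 5·0+1·2=2≤8, objective 4.
No feasible integer point exceeds 11.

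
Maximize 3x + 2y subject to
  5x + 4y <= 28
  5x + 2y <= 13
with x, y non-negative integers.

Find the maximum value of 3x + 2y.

(x,y)=(0,6): 5·0+4·6=24≤28, 5·0+2·6=12≤13, objective 12.
(x,y)=(0,5): 5·0+4·5=20≤28, 5·0+2·5=10≤13, objective 10.
No feasible integer point exceeds 12.

12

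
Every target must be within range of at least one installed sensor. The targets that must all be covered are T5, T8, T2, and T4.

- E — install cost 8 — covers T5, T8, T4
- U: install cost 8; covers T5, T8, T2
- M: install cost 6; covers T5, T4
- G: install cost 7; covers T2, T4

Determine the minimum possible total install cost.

14

This is an integer covering problem.
The greedy cost-per-new-target heuristic would pick E and G for 15, but a cheaper cover exists.
Choose U and M: together they cover T5, T8, T2, T4 — every target.
Total install cost: 8 + 6 = 14.
No cover costs less than 14.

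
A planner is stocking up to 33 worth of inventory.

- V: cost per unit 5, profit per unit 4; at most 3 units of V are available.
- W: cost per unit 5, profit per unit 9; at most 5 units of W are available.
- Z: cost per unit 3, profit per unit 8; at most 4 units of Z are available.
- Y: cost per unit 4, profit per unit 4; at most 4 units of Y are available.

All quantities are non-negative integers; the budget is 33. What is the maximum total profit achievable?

68

This is a bounded integer knapsack.
Z has the best ratio (8/3); taking only Z gives at most 4×8 = 32 (stopped by the supply cap of 4).
Mixing does better — 4×W and 4×Z: cost 32 ≤ 33, profit 4·9 + 4·8 = 68.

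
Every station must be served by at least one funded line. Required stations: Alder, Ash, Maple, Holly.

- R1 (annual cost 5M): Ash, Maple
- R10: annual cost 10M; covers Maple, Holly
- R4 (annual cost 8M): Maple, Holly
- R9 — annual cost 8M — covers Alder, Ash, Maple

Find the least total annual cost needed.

This is an integer covering problem.
Choose R4 and R9: together they cover Alder, Ash, Maple, Holly — every station.
Total annual cost: 8 + 8 = 16.

16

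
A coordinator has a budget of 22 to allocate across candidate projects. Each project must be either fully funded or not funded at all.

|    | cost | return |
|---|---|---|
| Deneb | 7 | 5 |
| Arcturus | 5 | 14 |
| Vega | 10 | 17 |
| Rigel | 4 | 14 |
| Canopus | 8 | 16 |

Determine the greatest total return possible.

47

This is an integer program with binary decision variables.
Take Vega, Rigel, and Canopus: cost 10 + 4 + 8 = 22 ≤ 22, return 17 + 14 + 16 = 47.
No other feasible combination does better.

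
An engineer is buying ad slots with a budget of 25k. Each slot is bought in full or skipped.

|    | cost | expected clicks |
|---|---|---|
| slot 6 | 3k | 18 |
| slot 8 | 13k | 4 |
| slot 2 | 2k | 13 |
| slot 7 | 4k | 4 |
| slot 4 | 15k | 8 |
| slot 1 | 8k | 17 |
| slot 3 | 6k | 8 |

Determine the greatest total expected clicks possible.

Take slot 6, slot 2, slot 7, slot 1, and slot 3: cost 3 + 2 + 4 + 8 + 6 = 23 ≤ 25, expected clicks 18 + 13 + 4 + 17 + 8 = 60.
No other feasible combination does better.

60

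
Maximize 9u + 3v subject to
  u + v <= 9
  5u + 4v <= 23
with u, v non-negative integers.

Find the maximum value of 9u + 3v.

36

(u,v)=(4,0): 1·4+1·0=4≤9, 5·4+4·0=20≤23, objective 36.
(u,v)=(3,1): 1·3+1·1=4≤9, 5·3+4·1=19≤23, objective 30.
(u,v)=(3,0): 1·3+1·0=3≤9, 5·3+4·0=15≤23, objective 27.
No feasible integer point exceeds 36.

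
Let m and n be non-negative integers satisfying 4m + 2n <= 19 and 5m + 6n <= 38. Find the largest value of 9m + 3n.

39

(m,n)=(4,1) is feasible, giving 39.
(m,n)=(4,0) is feasible, giving 36.
(m,n)=(3,2) is feasible, giving 33.
The best lattice point is (4,1), giving 39.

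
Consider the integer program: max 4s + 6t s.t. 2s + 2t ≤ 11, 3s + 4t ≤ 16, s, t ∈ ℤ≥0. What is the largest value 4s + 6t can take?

(s,t)=(0,4): 2·0+2·4=8≤11, 3·0+4·4=16≤16, objective 24.
(s,t)=(1,3): 2·1+2·3=8≤11, 3·1+4·3=15≤16, objective 22.
The best lattice point is (0,4), giving 24.

24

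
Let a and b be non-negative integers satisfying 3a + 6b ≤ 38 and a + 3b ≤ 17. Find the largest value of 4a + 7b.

Relaxing integrality, the LP optimum is 50.67 at (a,b) = (12.7, 0), which is not an integer point.
(a,b)=(12,0): 3·12+6·0=36≤38, 1·12+3·0=12≤17, objective 48.
(a,b)=(11,0): 3·11+6·0=33≤38, 1·11+3·0=11≤17, objective 44.
No feasible integer point exceeds 48.

48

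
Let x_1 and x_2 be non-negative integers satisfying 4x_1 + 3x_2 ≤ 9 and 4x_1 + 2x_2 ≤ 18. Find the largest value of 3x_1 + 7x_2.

21

(x_1,x_2)=(0,3): 4·0+3·3=9≤9, 4·0+2·3=6≤18, objective 21.
(x_1,x_2)=(0,2): 4·0+3·2=6≤9, 4·0+2·2=4≤18, objective 14.
Maximum is 21 at (x_1,x_2)=(0,3).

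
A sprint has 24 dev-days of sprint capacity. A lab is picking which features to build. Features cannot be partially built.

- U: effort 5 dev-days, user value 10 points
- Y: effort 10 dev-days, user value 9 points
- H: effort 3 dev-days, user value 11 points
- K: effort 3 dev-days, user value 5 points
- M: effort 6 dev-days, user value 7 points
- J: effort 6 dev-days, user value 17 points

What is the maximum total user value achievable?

50

Allowing fractional choices, the relaxed optimum would be about 50.9, but features are indivisible.
U + Y + H + J: effort 5 + 10 + 3 + 6 = 24 ≤ 24, user value 10 + 9 + 11 + 17 = 47.
U + H + M + J: effort 5 + 3 + 6 + 6 = 20 ≤ 24, user value 10 + 11 + 7 + 17 = 45.
U + H + K + M + J: effort 5 + 3 + 3 + 6 + 6 = 23 ≤ 24, user value 10 + 11 + 5 + 7 + 17 = 50.
Best is U, H, K, M, and J with total user value 50.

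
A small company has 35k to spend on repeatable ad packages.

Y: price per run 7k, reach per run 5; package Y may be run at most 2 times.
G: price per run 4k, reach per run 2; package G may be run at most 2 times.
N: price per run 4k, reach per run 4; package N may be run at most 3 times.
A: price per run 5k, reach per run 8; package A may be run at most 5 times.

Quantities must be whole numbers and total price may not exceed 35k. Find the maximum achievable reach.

This is a bounded integer knapsack.
Take 2×N and 5×A: price 33 ≤ 35, reach 2·4 + 5·8 = 48.
A has the best ratio (8/5) and is taken to its limit of 5; remaining capacity is filled optimally with the others.

48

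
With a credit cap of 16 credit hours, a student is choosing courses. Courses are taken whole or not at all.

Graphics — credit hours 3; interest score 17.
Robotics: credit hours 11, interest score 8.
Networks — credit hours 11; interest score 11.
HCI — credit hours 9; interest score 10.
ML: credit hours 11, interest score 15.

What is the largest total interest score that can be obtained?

Take Graphics and ML: credit hours 3 + 11 = 14 ≤ 16, interest score 17 + 15 = 32.
No other feasible combination does better.

32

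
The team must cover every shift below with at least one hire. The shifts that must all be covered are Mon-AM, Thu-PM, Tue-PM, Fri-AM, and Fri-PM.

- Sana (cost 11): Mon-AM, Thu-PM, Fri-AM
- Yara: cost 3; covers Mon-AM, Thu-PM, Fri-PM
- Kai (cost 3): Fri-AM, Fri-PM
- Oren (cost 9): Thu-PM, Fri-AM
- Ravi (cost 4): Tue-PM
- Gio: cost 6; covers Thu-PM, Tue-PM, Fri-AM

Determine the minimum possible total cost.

9

Choose Yara and Gio: together they cover Mon-AM, Thu-PM, Tue-PM, Fri-AM, Fri-PM — every shift.
Total cost: 3 + 6 = 9.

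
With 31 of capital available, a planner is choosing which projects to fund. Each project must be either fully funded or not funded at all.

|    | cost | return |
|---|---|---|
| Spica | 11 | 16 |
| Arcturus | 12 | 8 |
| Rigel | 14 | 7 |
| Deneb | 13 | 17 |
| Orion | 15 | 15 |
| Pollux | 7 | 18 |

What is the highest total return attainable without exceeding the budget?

51

Spica + Arcturus + Pollux: cost 11 + 12 + 7 = 30 ≤ 31, return 16 + 8 + 18 = 42.
Deneb + Pollux: cost 13 + 7 = 20 ≤ 31, return 17 + 18 = 35.
Spica + Deneb + Pollux: cost 11 + 13 + 7 = 31 ≤ 31, return 16 + 17 + 18 = 51.
Best is Spica, Deneb, and Pollux with total return 51.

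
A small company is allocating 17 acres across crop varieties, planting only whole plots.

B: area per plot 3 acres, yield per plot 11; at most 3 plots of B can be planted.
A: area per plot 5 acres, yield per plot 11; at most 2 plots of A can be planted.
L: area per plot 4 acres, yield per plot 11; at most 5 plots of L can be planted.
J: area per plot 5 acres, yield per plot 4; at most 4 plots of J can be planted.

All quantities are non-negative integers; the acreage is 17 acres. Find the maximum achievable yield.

55

B has the best ratio (11/3); taking only B gives at most 3×11 = 33 (stopped by the supply cap of 3).
Mixing does better — 3×B and 2×L: area 17 ≤ 17, yield 3·11 + 2·11 = 55.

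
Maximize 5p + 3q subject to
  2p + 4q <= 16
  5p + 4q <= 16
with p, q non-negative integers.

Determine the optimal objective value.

Relaxing integrality, the LP optimum is 16.00 at (p,q) = (3.2, 0), which is not an integer point.
(p,q)=(3,0): 2·3+4·0=6≤16, 5·3+4·0=15≤16, objective 15.
(p,q)=(2,1): 2·2+4·1=8≤16, 5·2+4·1=14≤16, objective 13.
(p,q)=(2,0): 2·2+4·0=4≤16, 5·2+4·0=10≤16, objective 10.
The best lattice point is (3,0), giving 15.

15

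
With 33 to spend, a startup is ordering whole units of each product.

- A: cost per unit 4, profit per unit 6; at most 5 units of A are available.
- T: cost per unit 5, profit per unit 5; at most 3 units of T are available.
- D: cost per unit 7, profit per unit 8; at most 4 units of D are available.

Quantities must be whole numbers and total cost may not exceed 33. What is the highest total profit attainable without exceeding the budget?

43

Take 5×A, 1×T, and 1×D: cost 32 ≤ 33, profit 5·6 + 1·5 + 1·8 = 43.
A has the best ratio (6/4) and is taken to its limit of 5; remaining capacity is filled optimally with the others.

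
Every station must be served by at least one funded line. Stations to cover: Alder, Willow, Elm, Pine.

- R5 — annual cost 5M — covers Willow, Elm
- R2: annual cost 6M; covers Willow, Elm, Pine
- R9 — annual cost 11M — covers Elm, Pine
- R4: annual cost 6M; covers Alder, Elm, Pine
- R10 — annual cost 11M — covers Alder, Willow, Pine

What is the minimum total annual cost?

11

The greedy cost-per-new-station heuristic would pick R2 and R4 for 12, but a cheaper cover exists.
Choose R5 and R4: together they cover Alder, Willow, Elm, Pine — every station.
Total annual cost: 5 + 6 = 11.
No cover costs less than 11.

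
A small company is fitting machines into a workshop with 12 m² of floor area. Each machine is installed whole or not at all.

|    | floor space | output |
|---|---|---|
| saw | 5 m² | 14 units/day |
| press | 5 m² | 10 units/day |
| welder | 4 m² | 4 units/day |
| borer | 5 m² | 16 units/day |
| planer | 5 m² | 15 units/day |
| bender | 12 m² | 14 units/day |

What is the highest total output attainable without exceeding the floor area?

31

saw + planer: floor space 5 + 5 = 10 ≤ 12, output 14 + 15 = 29.
borer + planer: floor space 5 + 5 = 10 ≤ 12, output 16 + 15 = 31.
saw + borer: floor space 5 + 5 = 10 ≤ 12, output 14 + 16 = 30.
Best is borer and planer with total output 31.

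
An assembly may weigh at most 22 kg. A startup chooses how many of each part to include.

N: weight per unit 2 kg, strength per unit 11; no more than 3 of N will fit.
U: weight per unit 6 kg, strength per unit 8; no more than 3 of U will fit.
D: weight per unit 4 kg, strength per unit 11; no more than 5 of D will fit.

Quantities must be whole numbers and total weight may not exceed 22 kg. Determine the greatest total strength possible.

77

This is a bounded integer knapsack.
3×N and 4×D: weight 22 ≤ 22, strength 3·11 + 4·11 = 77.
1×N and 5×D: weight 22 ≤ 22, strength 1·11 + 5·11 = 66.
Best is 77.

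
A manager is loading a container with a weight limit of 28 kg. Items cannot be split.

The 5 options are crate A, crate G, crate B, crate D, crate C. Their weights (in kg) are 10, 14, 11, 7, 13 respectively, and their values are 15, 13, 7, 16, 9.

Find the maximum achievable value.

This is an integer program with binary decision variables.
crate A + crate D: weight 10 + 7 = 17 ≤ 28, value 15 + 16 = 31.
crate G + crate D: weight 14 + 7 = 21 ≤ 28, value 13 + 16 = 29.
crate A + crate B + crate D: weight 10 + 11 + 7 = 28 ≤ 28, value 15 + 7 + 16 = 38.
Best is crate A, crate B, and crate D with total value 38.

38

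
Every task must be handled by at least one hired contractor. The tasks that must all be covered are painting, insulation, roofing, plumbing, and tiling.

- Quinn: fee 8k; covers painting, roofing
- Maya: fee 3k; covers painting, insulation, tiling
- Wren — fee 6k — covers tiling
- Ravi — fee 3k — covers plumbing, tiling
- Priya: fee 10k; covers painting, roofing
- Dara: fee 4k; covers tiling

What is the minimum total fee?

14

Choose Quinn, Maya, and Ravi: together they cover painting, insulation, roofing, plumbing, tiling — every task.
Total fee: 8 + 3 + 3 = 14.
No cover costs less than 14.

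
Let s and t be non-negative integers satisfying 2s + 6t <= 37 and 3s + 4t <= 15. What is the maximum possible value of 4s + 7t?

25

(s,t)=(1,3) is feasible, giving 25.
(s,t)=(2,2) is feasible, giving 22.
(s,t)=(0,3) is feasible, giving 21.
The best lattice point is (1,3), giving 25.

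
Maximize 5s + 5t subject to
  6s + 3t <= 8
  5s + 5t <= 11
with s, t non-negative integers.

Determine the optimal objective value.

(s,t)=(0,2) is feasible, giving 10.
(s,t)=(0,1) is feasible, giving 5.
The best lattice point is (0,2), giving 10.

10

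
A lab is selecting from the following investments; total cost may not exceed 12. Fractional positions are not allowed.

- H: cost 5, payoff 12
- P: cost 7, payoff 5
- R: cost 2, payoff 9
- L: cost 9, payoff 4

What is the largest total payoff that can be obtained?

Allowing fractional choices, the relaxed optimum would be about 24.6, but investments are indivisible.
H + P: cost 5 + 7 = 12 ≤ 12, payoff 12 + 5 = 17.
H + R: cost 5 + 2 = 7 ≤ 12, payoff 12 + 9 = 21.
Best is H and R with total payoff 21.

21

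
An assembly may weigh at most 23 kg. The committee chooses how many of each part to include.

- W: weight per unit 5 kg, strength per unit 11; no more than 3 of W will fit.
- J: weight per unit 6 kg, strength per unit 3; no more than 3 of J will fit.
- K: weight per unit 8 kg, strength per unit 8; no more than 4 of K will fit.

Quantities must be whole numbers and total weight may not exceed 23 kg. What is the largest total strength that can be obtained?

41

W has the best ratio (11/5); taking only W gives at most 3×11 = 33 (stopped by the supply cap of 3).
Mixing does better — 3×W and 1×K: weight 23 ≤ 23, strength 3·11 + 1·8 = 41.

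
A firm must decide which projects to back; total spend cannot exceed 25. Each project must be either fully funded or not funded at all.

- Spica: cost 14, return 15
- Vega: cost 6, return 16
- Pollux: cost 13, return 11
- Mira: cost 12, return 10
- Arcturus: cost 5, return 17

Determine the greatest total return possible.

This is an integer program with binary decision variables.
Spica + Vega + Arcturus: cost 14 + 6 + 5 = 25 ≤ 25, return 15 + 16 + 17 = 48.
Vega + Mira + Arcturus: cost 6 + 12 + 5 = 23 ≤ 25, return 16 + 10 + 17 = 43.
Vega + Pollux + Arcturus: cost 6 + 13 + 5 = 24 ≤ 25, return 16 + 11 + 17 = 44.
Best is Spica, Vega, and Arcturus with total return 48.

48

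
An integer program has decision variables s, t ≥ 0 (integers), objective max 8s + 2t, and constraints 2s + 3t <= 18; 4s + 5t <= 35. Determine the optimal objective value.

64

The continuous relaxation peaks at (8.75, 0) with value 70.00; rounding to a feasible lattice point costs some objective.
(s,t)=(8,0) is feasible, giving 64.
(s,t)=(7,1) is feasible, giving 58.
(s,t)=(7,0) is feasible, giving 56.
The best lattice point is (8,0), giving 64.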